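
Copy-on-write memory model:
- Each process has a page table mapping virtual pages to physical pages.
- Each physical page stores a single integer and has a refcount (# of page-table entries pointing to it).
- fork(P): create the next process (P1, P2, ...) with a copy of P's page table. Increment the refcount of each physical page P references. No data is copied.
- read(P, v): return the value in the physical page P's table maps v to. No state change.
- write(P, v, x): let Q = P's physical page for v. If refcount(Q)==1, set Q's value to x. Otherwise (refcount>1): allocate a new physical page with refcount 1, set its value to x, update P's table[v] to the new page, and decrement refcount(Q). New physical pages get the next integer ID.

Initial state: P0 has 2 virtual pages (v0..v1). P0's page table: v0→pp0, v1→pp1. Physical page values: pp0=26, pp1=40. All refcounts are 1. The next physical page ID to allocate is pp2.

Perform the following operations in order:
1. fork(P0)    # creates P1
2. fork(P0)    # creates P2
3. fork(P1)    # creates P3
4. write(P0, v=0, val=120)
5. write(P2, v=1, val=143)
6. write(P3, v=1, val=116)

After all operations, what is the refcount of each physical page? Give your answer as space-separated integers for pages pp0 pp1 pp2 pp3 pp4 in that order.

Answer: 3 2 1 1 1

Derivation:
Op 1: fork(P0) -> P1. 2 ppages; refcounts: pp0:2 pp1:2
Op 2: fork(P0) -> P2. 2 ppages; refcounts: pp0:3 pp1:3
Op 3: fork(P1) -> P3. 2 ppages; refcounts: pp0:4 pp1:4
Op 4: write(P0, v0, 120). refcount(pp0)=4>1 -> COPY to pp2. 3 ppages; refcounts: pp0:3 pp1:4 pp2:1
Op 5: write(P2, v1, 143). refcount(pp1)=4>1 -> COPY to pp3. 4 ppages; refcounts: pp0:3 pp1:3 pp2:1 pp3:1
Op 6: write(P3, v1, 116). refcount(pp1)=3>1 -> COPY to pp4. 5 ppages; refcounts: pp0:3 pp1:2 pp2:1 pp3:1 pp4:1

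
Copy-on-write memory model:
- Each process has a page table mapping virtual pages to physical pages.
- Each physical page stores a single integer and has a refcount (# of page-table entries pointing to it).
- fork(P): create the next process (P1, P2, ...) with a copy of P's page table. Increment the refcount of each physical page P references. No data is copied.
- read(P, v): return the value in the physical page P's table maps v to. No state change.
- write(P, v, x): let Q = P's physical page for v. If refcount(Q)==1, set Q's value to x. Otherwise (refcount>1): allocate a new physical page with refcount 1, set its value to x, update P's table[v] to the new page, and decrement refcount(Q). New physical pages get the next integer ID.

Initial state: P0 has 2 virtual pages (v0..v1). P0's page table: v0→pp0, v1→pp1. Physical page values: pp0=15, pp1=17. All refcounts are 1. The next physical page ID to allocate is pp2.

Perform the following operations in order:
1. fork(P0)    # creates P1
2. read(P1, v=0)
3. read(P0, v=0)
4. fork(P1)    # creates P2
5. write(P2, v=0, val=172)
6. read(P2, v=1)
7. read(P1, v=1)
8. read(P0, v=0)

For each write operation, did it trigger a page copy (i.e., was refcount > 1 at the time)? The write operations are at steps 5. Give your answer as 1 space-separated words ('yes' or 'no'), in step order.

Op 1: fork(P0) -> P1. 2 ppages; refcounts: pp0:2 pp1:2
Op 2: read(P1, v0) -> 15. No state change.
Op 3: read(P0, v0) -> 15. No state change.
Op 4: fork(P1) -> P2. 2 ppages; refcounts: pp0:3 pp1:3
Op 5: write(P2, v0, 172). refcount(pp0)=3>1 -> COPY to pp2. 3 ppages; refcounts: pp0:2 pp1:3 pp2:1
Op 6: read(P2, v1) -> 17. No state change.
Op 7: read(P1, v1) -> 17. No state change.
Op 8: read(P0, v0) -> 15. No state change.

yes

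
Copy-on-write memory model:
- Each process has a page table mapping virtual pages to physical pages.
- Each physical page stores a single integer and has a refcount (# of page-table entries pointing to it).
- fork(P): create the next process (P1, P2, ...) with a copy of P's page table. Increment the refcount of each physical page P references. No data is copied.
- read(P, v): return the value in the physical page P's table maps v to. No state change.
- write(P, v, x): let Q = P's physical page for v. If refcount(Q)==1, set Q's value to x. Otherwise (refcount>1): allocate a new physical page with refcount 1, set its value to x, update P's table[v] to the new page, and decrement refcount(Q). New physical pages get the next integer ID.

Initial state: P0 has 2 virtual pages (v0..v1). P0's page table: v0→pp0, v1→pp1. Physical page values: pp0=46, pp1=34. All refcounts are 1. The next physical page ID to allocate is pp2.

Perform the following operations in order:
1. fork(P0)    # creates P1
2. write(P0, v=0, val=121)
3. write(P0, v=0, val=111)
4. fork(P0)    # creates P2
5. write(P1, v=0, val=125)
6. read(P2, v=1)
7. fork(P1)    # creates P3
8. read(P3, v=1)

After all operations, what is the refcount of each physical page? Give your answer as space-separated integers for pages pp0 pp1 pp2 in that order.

Answer: 2 4 2

Derivation:
Op 1: fork(P0) -> P1. 2 ppages; refcounts: pp0:2 pp1:2
Op 2: write(P0, v0, 121). refcount(pp0)=2>1 -> COPY to pp2. 3 ppages; refcounts: pp0:1 pp1:2 pp2:1
Op 3: write(P0, v0, 111). refcount(pp2)=1 -> write in place. 3 ppages; refcounts: pp0:1 pp1:2 pp2:1
Op 4: fork(P0) -> P2. 3 ppages; refcounts: pp0:1 pp1:3 pp2:2
Op 5: write(P1, v0, 125). refcount(pp0)=1 -> write in place. 3 ppages; refcounts: pp0:1 pp1:3 pp2:2
Op 6: read(P2, v1) -> 34. No state change.
Op 7: fork(P1) -> P3. 3 ppages; refcounts: pp0:2 pp1:4 pp2:2
Op 8: read(P3, v1) -> 34. No state change.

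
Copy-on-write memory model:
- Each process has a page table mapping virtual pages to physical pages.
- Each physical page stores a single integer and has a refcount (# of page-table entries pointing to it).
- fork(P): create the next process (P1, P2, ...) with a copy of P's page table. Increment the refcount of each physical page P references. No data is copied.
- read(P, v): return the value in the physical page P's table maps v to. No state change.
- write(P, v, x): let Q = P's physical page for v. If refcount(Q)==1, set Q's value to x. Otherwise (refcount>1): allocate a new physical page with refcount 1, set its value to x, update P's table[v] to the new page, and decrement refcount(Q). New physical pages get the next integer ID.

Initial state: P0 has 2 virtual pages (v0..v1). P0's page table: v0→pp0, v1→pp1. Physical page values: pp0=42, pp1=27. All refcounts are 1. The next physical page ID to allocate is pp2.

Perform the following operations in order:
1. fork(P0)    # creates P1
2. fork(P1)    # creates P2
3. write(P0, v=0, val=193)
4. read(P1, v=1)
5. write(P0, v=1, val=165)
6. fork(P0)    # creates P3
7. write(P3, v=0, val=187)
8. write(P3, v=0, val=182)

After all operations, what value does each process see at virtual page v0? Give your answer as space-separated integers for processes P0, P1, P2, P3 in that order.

Answer: 193 42 42 182

Derivation:
Op 1: fork(P0) -> P1. 2 ppages; refcounts: pp0:2 pp1:2
Op 2: fork(P1) -> P2. 2 ppages; refcounts: pp0:3 pp1:3
Op 3: write(P0, v0, 193). refcount(pp0)=3>1 -> COPY to pp2. 3 ppages; refcounts: pp0:2 pp1:3 pp2:1
Op 4: read(P1, v1) -> 27. No state change.
Op 5: write(P0, v1, 165). refcount(pp1)=3>1 -> COPY to pp3. 4 ppages; refcounts: pp0:2 pp1:2 pp2:1 pp3:1
Op 6: fork(P0) -> P3. 4 ppages; refcounts: pp0:2 pp1:2 pp2:2 pp3:2
Op 7: write(P3, v0, 187). refcount(pp2)=2>1 -> COPY to pp4. 5 ppages; refcounts: pp0:2 pp1:2 pp2:1 pp3:2 pp4:1
Op 8: write(P3, v0, 182). refcount(pp4)=1 -> write in place. 5 ppages; refcounts: pp0:2 pp1:2 pp2:1 pp3:2 pp4:1
P0: v0 -> pp2 = 193
P1: v0 -> pp0 = 42
P2: v0 -> pp0 = 42
P3: v0 -> pp4 = 182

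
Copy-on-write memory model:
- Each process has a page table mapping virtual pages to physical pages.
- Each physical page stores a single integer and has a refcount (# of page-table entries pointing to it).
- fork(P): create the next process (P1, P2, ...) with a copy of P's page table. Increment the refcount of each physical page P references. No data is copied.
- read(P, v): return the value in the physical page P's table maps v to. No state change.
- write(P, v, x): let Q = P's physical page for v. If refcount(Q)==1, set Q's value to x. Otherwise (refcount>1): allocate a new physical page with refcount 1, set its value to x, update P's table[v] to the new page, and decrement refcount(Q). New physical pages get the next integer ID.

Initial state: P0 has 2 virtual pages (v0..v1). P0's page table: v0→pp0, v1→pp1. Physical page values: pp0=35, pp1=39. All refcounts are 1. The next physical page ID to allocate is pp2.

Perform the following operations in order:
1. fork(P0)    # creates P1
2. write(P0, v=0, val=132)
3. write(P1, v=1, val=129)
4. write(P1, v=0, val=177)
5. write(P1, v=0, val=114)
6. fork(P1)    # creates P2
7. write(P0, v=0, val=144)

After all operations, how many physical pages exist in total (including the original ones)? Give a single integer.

Answer: 4

Derivation:
Op 1: fork(P0) -> P1. 2 ppages; refcounts: pp0:2 pp1:2
Op 2: write(P0, v0, 132). refcount(pp0)=2>1 -> COPY to pp2. 3 ppages; refcounts: pp0:1 pp1:2 pp2:1
Op 3: write(P1, v1, 129). refcount(pp1)=2>1 -> COPY to pp3. 4 ppages; refcounts: pp0:1 pp1:1 pp2:1 pp3:1
Op 4: write(P1, v0, 177). refcount(pp0)=1 -> write in place. 4 ppages; refcounts: pp0:1 pp1:1 pp2:1 pp3:1
Op 5: write(P1, v0, 114). refcount(pp0)=1 -> write in place. 4 ppages; refcounts: pp0:1 pp1:1 pp2:1 pp3:1
Op 6: fork(P1) -> P2. 4 ppages; refcounts: pp0:2 pp1:1 pp2:1 pp3:2
Op 7: write(P0, v0, 144). refcount(pp2)=1 -> write in place. 4 ppages; refcounts: pp0:2 pp1:1 pp2:1 pp3:2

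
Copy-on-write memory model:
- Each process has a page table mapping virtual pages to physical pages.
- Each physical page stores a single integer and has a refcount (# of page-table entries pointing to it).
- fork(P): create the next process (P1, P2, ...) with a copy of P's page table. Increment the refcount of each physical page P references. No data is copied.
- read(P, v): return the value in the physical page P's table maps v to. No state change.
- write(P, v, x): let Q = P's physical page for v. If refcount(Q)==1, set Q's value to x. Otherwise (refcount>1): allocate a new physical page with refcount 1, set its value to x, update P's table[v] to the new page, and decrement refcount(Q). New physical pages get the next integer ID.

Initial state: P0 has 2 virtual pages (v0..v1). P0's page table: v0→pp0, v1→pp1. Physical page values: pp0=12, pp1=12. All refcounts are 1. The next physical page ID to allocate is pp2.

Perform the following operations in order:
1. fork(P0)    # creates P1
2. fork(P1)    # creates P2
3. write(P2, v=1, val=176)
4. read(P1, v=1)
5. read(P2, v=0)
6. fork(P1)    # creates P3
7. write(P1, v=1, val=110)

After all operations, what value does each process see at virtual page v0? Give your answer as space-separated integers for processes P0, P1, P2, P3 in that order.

Answer: 12 12 12 12

Derivation:
Op 1: fork(P0) -> P1. 2 ppages; refcounts: pp0:2 pp1:2
Op 2: fork(P1) -> P2. 2 ppages; refcounts: pp0:3 pp1:3
Op 3: write(P2, v1, 176). refcount(pp1)=3>1 -> COPY to pp2. 3 ppages; refcounts: pp0:3 pp1:2 pp2:1
Op 4: read(P1, v1) -> 12. No state change.
Op 5: read(P2, v0) -> 12. No state change.
Op 6: fork(P1) -> P3. 3 ppages; refcounts: pp0:4 pp1:3 pp2:1
Op 7: write(P1, v1, 110). refcount(pp1)=3>1 -> COPY to pp3. 4 ppages; refcounts: pp0:4 pp1:2 pp2:1 pp3:1
P0: v0 -> pp0 = 12
P1: v0 -> pp0 = 12
P2: v0 -> pp0 = 12
P3: v0 -> pp0 = 12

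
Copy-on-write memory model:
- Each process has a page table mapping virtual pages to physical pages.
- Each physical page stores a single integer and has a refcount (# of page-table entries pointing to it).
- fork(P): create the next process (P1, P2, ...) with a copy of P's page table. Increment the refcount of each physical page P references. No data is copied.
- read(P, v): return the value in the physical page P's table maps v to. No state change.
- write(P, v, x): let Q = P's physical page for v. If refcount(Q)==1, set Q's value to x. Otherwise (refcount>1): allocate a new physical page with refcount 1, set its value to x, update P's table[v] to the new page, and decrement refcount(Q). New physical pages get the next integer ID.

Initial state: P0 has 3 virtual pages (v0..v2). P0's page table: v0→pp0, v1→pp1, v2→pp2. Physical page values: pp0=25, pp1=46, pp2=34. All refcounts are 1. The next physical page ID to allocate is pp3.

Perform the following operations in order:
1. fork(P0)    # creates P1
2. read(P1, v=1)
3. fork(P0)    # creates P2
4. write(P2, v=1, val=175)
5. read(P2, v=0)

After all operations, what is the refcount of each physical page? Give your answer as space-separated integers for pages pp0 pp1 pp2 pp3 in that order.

Answer: 3 2 3 1

Derivation:
Op 1: fork(P0) -> P1. 3 ppages; refcounts: pp0:2 pp1:2 pp2:2
Op 2: read(P1, v1) -> 46. No state change.
Op 3: fork(P0) -> P2. 3 ppages; refcounts: pp0:3 pp1:3 pp2:3
Op 4: write(P2, v1, 175). refcount(pp1)=3>1 -> COPY to pp3. 4 ppages; refcounts: pp0:3 pp1:2 pp2:3 pp3:1
Op 5: read(P2, v0) -> 25. No state change.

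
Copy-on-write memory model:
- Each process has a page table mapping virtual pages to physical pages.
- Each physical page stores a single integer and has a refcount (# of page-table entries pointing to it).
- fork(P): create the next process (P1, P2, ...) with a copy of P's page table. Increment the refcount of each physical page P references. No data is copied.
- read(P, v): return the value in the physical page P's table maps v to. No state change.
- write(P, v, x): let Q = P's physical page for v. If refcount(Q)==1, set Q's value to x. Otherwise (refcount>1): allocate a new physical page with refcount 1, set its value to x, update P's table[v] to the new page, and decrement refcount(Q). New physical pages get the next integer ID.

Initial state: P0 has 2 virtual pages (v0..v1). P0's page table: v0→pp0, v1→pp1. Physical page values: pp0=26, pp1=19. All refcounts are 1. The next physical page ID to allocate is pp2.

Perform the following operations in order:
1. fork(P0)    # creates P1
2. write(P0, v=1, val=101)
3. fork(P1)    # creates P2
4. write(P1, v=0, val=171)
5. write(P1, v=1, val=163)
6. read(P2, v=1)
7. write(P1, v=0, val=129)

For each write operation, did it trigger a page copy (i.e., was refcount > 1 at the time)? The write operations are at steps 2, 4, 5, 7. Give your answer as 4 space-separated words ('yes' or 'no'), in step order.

Op 1: fork(P0) -> P1. 2 ppages; refcounts: pp0:2 pp1:2
Op 2: write(P0, v1, 101). refcount(pp1)=2>1 -> COPY to pp2. 3 ppages; refcounts: pp0:2 pp1:1 pp2:1
Op 3: fork(P1) -> P2. 3 ppages; refcounts: pp0:3 pp1:2 pp2:1
Op 4: write(P1, v0, 171). refcount(pp0)=3>1 -> COPY to pp3. 4 ppages; refcounts: pp0:2 pp1:2 pp2:1 pp3:1
Op 5: write(P1, v1, 163). refcount(pp1)=2>1 -> COPY to pp4. 5 ppages; refcounts: pp0:2 pp1:1 pp2:1 pp3:1 pp4:1
Op 6: read(P2, v1) -> 19. No state change.
Op 7: write(P1, v0, 129). refcount(pp3)=1 -> write in place. 5 ppages; refcounts: pp0:2 pp1:1 pp2:1 pp3:1 pp4:1

yes yes yes no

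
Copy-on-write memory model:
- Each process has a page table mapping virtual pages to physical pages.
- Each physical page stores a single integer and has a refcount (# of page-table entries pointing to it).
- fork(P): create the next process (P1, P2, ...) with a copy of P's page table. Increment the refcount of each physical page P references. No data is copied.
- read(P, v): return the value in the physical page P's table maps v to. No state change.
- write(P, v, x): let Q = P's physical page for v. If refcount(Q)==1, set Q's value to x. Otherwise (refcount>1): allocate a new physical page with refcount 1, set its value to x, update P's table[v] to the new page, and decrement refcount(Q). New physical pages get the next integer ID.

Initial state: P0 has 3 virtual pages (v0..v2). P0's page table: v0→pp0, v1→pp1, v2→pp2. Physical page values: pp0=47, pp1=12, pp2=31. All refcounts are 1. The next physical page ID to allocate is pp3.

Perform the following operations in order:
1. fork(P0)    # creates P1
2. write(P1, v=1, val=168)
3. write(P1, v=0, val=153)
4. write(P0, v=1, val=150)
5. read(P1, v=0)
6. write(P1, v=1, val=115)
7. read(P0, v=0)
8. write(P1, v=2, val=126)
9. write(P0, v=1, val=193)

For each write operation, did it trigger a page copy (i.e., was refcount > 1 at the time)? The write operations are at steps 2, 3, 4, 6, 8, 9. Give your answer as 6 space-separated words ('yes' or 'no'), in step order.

Op 1: fork(P0) -> P1. 3 ppages; refcounts: pp0:2 pp1:2 pp2:2
Op 2: write(P1, v1, 168). refcount(pp1)=2>1 -> COPY to pp3. 4 ppages; refcounts: pp0:2 pp1:1 pp2:2 pp3:1
Op 3: write(P1, v0, 153). refcount(pp0)=2>1 -> COPY to pp4. 5 ppages; refcounts: pp0:1 pp1:1 pp2:2 pp3:1 pp4:1
Op 4: write(P0, v1, 150). refcount(pp1)=1 -> write in place. 5 ppages; refcounts: pp0:1 pp1:1 pp2:2 pp3:1 pp4:1
Op 5: read(P1, v0) -> 153. No state change.
Op 6: write(P1, v1, 115). refcount(pp3)=1 -> write in place. 5 ppages; refcounts: pp0:1 pp1:1 pp2:2 pp3:1 pp4:1
Op 7: read(P0, v0) -> 47. No state change.
Op 8: write(P1, v2, 126). refcount(pp2)=2>1 -> COPY to pp5. 6 ppages; refcounts: pp0:1 pp1:1 pp2:1 pp3:1 pp4:1 pp5:1
Op 9: write(P0, v1, 193). refcount(pp1)=1 -> write in place. 6 ppages; refcounts: pp0:1 pp1:1 pp2:1 pp3:1 pp4:1 pp5:1

yes yes no no yes no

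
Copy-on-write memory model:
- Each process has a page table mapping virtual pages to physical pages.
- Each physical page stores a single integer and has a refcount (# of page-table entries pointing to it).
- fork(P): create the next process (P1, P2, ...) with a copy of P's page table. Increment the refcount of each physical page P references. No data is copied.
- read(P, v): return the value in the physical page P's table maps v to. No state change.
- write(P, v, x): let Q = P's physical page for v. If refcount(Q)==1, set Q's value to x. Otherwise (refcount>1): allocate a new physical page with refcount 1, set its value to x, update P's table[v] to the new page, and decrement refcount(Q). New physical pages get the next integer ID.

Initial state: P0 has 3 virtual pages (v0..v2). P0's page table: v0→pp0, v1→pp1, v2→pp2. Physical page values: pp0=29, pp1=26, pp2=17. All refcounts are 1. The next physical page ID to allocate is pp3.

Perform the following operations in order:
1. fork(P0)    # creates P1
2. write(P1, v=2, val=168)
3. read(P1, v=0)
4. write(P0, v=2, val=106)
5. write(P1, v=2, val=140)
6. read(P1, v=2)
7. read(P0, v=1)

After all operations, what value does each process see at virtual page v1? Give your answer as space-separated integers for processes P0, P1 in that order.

Op 1: fork(P0) -> P1. 3 ppages; refcounts: pp0:2 pp1:2 pp2:2
Op 2: write(P1, v2, 168). refcount(pp2)=2>1 -> COPY to pp3. 4 ppages; refcounts: pp0:2 pp1:2 pp2:1 pp3:1
Op 3: read(P1, v0) -> 29. No state change.
Op 4: write(P0, v2, 106). refcount(pp2)=1 -> write in place. 4 ppages; refcounts: pp0:2 pp1:2 pp2:1 pp3:1
Op 5: write(P1, v2, 140). refcount(pp3)=1 -> write in place. 4 ppages; refcounts: pp0:2 pp1:2 pp2:1 pp3:1
Op 6: read(P1, v2) -> 140. No state change.
Op 7: read(P0, v1) -> 26. No state change.
P0: v1 -> pp1 = 26
P1: v1 -> pp1 = 26

Answer: 26 26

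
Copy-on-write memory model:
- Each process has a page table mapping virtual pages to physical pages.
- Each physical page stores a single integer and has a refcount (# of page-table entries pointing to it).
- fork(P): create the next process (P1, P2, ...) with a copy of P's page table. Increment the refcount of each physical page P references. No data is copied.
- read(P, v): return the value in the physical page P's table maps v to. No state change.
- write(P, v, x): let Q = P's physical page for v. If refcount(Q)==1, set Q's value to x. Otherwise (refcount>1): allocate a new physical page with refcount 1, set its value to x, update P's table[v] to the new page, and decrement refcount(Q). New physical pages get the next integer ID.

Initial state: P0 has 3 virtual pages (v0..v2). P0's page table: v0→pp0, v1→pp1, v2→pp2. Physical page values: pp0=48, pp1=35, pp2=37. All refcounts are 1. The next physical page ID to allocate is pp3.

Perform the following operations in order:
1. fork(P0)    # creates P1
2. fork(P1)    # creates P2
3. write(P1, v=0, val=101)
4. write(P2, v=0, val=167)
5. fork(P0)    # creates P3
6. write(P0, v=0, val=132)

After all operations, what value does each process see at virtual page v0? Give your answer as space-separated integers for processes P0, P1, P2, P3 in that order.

Op 1: fork(P0) -> P1. 3 ppages; refcounts: pp0:2 pp1:2 pp2:2
Op 2: fork(P1) -> P2. 3 ppages; refcounts: pp0:3 pp1:3 pp2:3
Op 3: write(P1, v0, 101). refcount(pp0)=3>1 -> COPY to pp3. 4 ppages; refcounts: pp0:2 pp1:3 pp2:3 pp3:1
Op 4: write(P2, v0, 167). refcount(pp0)=2>1 -> COPY to pp4. 5 ppages; refcounts: pp0:1 pp1:3 pp2:3 pp3:1 pp4:1
Op 5: fork(P0) -> P3. 5 ppages; refcounts: pp0:2 pp1:4 pp2:4 pp3:1 pp4:1
Op 6: write(P0, v0, 132). refcount(pp0)=2>1 -> COPY to pp5. 6 ppages; refcounts: pp0:1 pp1:4 pp2:4 pp3:1 pp4:1 pp5:1
P0: v0 -> pp5 = 132
P1: v0 -> pp3 = 101
P2: v0 -> pp4 = 167
P3: v0 -> pp0 = 48

Answer: 132 101 167 48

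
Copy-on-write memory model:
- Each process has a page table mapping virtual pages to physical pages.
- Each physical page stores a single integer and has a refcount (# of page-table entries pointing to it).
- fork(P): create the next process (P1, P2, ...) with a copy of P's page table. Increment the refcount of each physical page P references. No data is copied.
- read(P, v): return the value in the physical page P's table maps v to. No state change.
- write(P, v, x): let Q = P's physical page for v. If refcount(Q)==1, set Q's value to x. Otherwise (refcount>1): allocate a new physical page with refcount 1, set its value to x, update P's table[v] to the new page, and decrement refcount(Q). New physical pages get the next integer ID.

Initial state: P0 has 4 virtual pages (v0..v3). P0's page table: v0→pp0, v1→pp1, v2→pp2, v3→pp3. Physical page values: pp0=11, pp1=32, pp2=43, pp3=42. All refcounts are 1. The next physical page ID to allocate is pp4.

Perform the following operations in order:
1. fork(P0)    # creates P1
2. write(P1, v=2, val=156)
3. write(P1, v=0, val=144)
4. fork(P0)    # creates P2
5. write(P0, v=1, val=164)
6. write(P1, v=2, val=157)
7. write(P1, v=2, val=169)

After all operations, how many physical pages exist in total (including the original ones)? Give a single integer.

Op 1: fork(P0) -> P1. 4 ppages; refcounts: pp0:2 pp1:2 pp2:2 pp3:2
Op 2: write(P1, v2, 156). refcount(pp2)=2>1 -> COPY to pp4. 5 ppages; refcounts: pp0:2 pp1:2 pp2:1 pp3:2 pp4:1
Op 3: write(P1, v0, 144). refcount(pp0)=2>1 -> COPY to pp5. 6 ppages; refcounts: pp0:1 pp1:2 pp2:1 pp3:2 pp4:1 pp5:1
Op 4: fork(P0) -> P2. 6 ppages; refcounts: pp0:2 pp1:3 pp2:2 pp3:3 pp4:1 pp5:1
Op 5: write(P0, v1, 164). refcount(pp1)=3>1 -> COPY to pp6. 7 ppages; refcounts: pp0:2 pp1:2 pp2:2 pp3:3 pp4:1 pp5:1 pp6:1
Op 6: write(P1, v2, 157). refcount(pp4)=1 -> write in place. 7 ppages; refcounts: pp0:2 pp1:2 pp2:2 pp3:3 pp4:1 pp5:1 pp6:1
Op 7: write(P1, v2, 169). refcount(pp4)=1 -> write in place. 7 ppages; refcounts: pp0:2 pp1:2 pp2:2 pp3:3 pp4:1 pp5:1 pp6:1

Answer: 7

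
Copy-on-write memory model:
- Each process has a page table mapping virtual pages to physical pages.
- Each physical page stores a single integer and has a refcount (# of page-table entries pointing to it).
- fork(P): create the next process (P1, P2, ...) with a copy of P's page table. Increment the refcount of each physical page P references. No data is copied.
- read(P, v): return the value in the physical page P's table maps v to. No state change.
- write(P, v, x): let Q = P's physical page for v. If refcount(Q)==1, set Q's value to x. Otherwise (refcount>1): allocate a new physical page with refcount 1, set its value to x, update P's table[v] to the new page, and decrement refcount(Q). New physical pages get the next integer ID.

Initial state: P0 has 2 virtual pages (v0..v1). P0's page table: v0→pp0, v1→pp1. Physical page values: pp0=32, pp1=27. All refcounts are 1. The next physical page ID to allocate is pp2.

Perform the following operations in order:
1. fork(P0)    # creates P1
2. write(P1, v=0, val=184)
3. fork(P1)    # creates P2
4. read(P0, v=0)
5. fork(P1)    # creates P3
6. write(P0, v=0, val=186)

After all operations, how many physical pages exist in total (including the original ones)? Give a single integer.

Op 1: fork(P0) -> P1. 2 ppages; refcounts: pp0:2 pp1:2
Op 2: write(P1, v0, 184). refcount(pp0)=2>1 -> COPY to pp2. 3 ppages; refcounts: pp0:1 pp1:2 pp2:1
Op 3: fork(P1) -> P2. 3 ppages; refcounts: pp0:1 pp1:3 pp2:2
Op 4: read(P0, v0) -> 32. No state change.
Op 5: fork(P1) -> P3. 3 ppages; refcounts: pp0:1 pp1:4 pp2:3
Op 6: write(P0, v0, 186). refcount(pp0)=1 -> write in place. 3 ppages; refcounts: pp0:1 pp1:4 pp2:3

Answer: 3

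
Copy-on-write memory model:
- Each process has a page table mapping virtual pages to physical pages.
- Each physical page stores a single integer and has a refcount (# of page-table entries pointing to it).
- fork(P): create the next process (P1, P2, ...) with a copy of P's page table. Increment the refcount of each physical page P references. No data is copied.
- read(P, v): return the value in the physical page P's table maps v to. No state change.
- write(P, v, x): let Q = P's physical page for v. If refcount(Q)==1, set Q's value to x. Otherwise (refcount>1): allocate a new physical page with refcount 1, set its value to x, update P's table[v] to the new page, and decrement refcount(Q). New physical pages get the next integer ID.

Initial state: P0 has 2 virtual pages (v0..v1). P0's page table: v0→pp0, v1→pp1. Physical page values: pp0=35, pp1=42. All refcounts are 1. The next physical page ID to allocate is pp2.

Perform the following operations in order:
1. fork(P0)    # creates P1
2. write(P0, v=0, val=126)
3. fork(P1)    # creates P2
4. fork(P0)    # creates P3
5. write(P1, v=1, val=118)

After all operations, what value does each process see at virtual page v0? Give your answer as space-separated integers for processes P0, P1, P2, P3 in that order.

Answer: 126 35 35 126

Derivation:
Op 1: fork(P0) -> P1. 2 ppages; refcounts: pp0:2 pp1:2
Op 2: write(P0, v0, 126). refcount(pp0)=2>1 -> COPY to pp2. 3 ppages; refcounts: pp0:1 pp1:2 pp2:1
Op 3: fork(P1) -> P2. 3 ppages; refcounts: pp0:2 pp1:3 pp2:1
Op 4: fork(P0) -> P3. 3 ppages; refcounts: pp0:2 pp1:4 pp2:2
Op 5: write(P1, v1, 118). refcount(pp1)=4>1 -> COPY to pp3. 4 ppages; refcounts: pp0:2 pp1:3 pp2:2 pp3:1
P0: v0 -> pp2 = 126
P1: v0 -> pp0 = 35
P2: v0 -> pp0 = 35
P3: v0 -> pp2 = 126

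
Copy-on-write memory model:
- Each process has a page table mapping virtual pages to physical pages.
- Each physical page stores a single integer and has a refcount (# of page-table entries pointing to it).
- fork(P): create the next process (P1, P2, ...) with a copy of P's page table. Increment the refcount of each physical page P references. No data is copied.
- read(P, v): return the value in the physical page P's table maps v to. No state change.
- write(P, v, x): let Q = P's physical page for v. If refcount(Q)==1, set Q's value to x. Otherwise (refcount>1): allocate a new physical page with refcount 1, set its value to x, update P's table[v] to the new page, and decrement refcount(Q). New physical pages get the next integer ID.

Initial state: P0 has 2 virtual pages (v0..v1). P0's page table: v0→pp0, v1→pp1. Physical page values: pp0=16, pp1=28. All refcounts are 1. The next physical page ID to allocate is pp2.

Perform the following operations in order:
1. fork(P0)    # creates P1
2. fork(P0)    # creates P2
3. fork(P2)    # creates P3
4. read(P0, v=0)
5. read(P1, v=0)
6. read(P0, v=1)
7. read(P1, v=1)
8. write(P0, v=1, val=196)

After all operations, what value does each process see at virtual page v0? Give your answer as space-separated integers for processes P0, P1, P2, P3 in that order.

Answer: 16 16 16 16

Derivation:
Op 1: fork(P0) -> P1. 2 ppages; refcounts: pp0:2 pp1:2
Op 2: fork(P0) -> P2. 2 ppages; refcounts: pp0:3 pp1:3
Op 3: fork(P2) -> P3. 2 ppages; refcounts: pp0:4 pp1:4
Op 4: read(P0, v0) -> 16. No state change.
Op 5: read(P1, v0) -> 16. No state change.
Op 6: read(P0, v1) -> 28. No state change.
Op 7: read(P1, v1) -> 28. No state change.
Op 8: write(P0, v1, 196). refcount(pp1)=4>1 -> COPY to pp2. 3 ppages; refcounts: pp0:4 pp1:3 pp2:1
P0: v0 -> pp0 = 16
P1: v0 -> pp0 = 16
P2: v0 -> pp0 = 16
P3: v0 -> pp0 = 16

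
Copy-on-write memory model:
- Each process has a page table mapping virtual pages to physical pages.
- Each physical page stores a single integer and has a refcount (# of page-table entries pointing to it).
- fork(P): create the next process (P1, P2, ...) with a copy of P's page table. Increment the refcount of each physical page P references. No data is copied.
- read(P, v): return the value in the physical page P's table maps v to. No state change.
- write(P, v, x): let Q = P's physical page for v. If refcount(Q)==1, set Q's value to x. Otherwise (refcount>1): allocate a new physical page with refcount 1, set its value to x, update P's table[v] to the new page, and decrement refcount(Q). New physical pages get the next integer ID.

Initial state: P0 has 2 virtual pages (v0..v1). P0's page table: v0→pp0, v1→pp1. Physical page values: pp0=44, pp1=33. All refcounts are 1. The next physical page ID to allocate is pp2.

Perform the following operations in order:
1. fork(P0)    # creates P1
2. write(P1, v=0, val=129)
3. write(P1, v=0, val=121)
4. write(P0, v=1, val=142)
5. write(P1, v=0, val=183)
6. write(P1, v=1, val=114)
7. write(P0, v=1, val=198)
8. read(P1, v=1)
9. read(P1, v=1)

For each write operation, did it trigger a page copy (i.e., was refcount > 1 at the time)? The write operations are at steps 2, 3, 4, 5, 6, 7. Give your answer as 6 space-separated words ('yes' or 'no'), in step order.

Op 1: fork(P0) -> P1. 2 ppages; refcounts: pp0:2 pp1:2
Op 2: write(P1, v0, 129). refcount(pp0)=2>1 -> COPY to pp2. 3 ppages; refcounts: pp0:1 pp1:2 pp2:1
Op 3: write(P1, v0, 121). refcount(pp2)=1 -> write in place. 3 ppages; refcounts: pp0:1 pp1:2 pp2:1
Op 4: write(P0, v1, 142). refcount(pp1)=2>1 -> COPY to pp3. 4 ppages; refcounts: pp0:1 pp1:1 pp2:1 pp3:1
Op 5: write(P1, v0, 183). refcount(pp2)=1 -> write in place. 4 ppages; refcounts: pp0:1 pp1:1 pp2:1 pp3:1
Op 6: write(P1, v1, 114). refcount(pp1)=1 -> write in place. 4 ppages; refcounts: pp0:1 pp1:1 pp2:1 pp3:1
Op 7: write(P0, v1, 198). refcount(pp3)=1 -> write in place. 4 ppages; refcounts: pp0:1 pp1:1 pp2:1 pp3:1
Op 8: read(P1, v1) -> 114. No state change.
Op 9: read(P1, v1) -> 114. No state change.

yes no yes no no no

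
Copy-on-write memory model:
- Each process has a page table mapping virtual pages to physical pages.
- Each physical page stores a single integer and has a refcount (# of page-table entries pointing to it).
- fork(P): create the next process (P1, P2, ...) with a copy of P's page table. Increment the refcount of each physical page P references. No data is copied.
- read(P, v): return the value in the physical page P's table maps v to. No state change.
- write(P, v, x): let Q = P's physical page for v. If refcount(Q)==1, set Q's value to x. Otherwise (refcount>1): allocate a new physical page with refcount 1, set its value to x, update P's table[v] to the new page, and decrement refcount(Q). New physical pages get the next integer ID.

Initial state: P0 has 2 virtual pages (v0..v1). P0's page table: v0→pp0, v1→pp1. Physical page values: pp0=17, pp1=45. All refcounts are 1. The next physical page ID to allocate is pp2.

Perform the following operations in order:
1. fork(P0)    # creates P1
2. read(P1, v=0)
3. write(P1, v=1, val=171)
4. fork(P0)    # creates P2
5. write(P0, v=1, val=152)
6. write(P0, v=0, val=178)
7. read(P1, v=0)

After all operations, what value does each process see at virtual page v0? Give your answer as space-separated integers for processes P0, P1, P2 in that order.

Answer: 178 17 17

Derivation:
Op 1: fork(P0) -> P1. 2 ppages; refcounts: pp0:2 pp1:2
Op 2: read(P1, v0) -> 17. No state change.
Op 3: write(P1, v1, 171). refcount(pp1)=2>1 -> COPY to pp2. 3 ppages; refcounts: pp0:2 pp1:1 pp2:1
Op 4: fork(P0) -> P2. 3 ppages; refcounts: pp0:3 pp1:2 pp2:1
Op 5: write(P0, v1, 152). refcount(pp1)=2>1 -> COPY to pp3. 4 ppages; refcounts: pp0:3 pp1:1 pp2:1 pp3:1
Op 6: write(P0, v0, 178). refcount(pp0)=3>1 -> COPY to pp4. 5 ppages; refcounts: pp0:2 pp1:1 pp2:1 pp3:1 pp4:1
Op 7: read(P1, v0) -> 17. No state change.
P0: v0 -> pp4 = 178
P1: v0 -> pp0 = 17
P2: v0 -> pp0 = 17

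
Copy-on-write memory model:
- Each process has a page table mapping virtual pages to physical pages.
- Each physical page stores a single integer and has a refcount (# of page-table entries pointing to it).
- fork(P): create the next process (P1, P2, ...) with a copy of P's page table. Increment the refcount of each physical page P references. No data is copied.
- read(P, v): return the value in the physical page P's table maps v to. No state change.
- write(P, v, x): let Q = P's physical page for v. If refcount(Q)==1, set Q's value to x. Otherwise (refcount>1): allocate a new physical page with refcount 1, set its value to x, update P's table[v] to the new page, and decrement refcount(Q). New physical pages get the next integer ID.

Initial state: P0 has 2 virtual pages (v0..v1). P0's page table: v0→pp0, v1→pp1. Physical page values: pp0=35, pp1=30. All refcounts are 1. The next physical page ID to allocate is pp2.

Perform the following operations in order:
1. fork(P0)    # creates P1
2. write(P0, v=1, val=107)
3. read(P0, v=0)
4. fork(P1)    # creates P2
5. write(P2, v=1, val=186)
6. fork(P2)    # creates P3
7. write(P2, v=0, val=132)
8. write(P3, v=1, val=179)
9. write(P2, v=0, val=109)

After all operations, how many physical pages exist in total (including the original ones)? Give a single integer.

Op 1: fork(P0) -> P1. 2 ppages; refcounts: pp0:2 pp1:2
Op 2: write(P0, v1, 107). refcount(pp1)=2>1 -> COPY to pp2. 3 ppages; refcounts: pp0:2 pp1:1 pp2:1
Op 3: read(P0, v0) -> 35. No state change.
Op 4: fork(P1) -> P2. 3 ppages; refcounts: pp0:3 pp1:2 pp2:1
Op 5: write(P2, v1, 186). refcount(pp1)=2>1 -> COPY to pp3. 4 ppages; refcounts: pp0:3 pp1:1 pp2:1 pp3:1
Op 6: fork(P2) -> P3. 4 ppages; refcounts: pp0:4 pp1:1 pp2:1 pp3:2
Op 7: write(P2, v0, 132). refcount(pp0)=4>1 -> COPY to pp4. 5 ppages; refcounts: pp0:3 pp1:1 pp2:1 pp3:2 pp4:1
Op 8: write(P3, v1, 179). refcount(pp3)=2>1 -> COPY to pp5. 6 ppages; refcounts: pp0:3 pp1:1 pp2:1 pp3:1 pp4:1 pp5:1
Op 9: write(P2, v0, 109). refcount(pp4)=1 -> write in place. 6 ppages; refcounts: pp0:3 pp1:1 pp2:1 pp3:1 pp4:1 pp5:1

Answer: 6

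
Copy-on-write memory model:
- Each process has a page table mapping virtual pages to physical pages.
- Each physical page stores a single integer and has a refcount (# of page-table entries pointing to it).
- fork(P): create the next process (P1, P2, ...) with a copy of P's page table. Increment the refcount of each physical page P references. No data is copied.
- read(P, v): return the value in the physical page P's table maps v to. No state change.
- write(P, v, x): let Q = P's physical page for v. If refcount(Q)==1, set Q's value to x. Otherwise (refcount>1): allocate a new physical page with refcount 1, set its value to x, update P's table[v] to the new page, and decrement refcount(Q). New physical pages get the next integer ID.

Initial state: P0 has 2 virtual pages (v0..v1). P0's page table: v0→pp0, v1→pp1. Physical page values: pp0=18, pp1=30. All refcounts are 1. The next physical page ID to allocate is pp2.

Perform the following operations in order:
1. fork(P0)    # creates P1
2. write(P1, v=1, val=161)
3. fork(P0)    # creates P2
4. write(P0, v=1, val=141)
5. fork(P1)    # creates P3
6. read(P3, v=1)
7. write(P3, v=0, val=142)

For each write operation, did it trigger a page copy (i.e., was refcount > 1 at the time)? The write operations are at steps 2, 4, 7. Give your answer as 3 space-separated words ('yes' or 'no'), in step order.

Op 1: fork(P0) -> P1. 2 ppages; refcounts: pp0:2 pp1:2
Op 2: write(P1, v1, 161). refcount(pp1)=2>1 -> COPY to pp2. 3 ppages; refcounts: pp0:2 pp1:1 pp2:1
Op 3: fork(P0) -> P2. 3 ppages; refcounts: pp0:3 pp1:2 pp2:1
Op 4: write(P0, v1, 141). refcount(pp1)=2>1 -> COPY to pp3. 4 ppages; refcounts: pp0:3 pp1:1 pp2:1 pp3:1
Op 5: fork(P1) -> P3. 4 ppages; refcounts: pp0:4 pp1:1 pp2:2 pp3:1
Op 6: read(P3, v1) -> 161. No state change.
Op 7: write(P3, v0, 142). refcount(pp0)=4>1 -> COPY to pp4. 5 ppages; refcounts: pp0:3 pp1:1 pp2:2 pp3:1 pp4:1

yes yes yes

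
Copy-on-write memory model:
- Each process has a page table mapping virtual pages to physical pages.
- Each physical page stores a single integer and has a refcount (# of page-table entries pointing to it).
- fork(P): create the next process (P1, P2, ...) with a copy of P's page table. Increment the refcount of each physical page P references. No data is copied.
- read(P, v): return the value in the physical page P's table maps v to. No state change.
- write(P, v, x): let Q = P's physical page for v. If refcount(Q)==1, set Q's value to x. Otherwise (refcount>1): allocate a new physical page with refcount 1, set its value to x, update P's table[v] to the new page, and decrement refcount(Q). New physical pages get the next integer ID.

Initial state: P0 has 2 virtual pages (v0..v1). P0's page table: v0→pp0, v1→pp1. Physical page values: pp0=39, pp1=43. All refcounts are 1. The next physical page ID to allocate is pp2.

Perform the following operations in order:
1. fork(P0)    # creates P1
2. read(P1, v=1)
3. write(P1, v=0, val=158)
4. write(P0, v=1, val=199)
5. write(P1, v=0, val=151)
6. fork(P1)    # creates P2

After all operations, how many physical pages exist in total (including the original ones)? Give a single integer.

Op 1: fork(P0) -> P1. 2 ppages; refcounts: pp0:2 pp1:2
Op 2: read(P1, v1) -> 43. No state change.
Op 3: write(P1, v0, 158). refcount(pp0)=2>1 -> COPY to pp2. 3 ppages; refcounts: pp0:1 pp1:2 pp2:1
Op 4: write(P0, v1, 199). refcount(pp1)=2>1 -> COPY to pp3. 4 ppages; refcounts: pp0:1 pp1:1 pp2:1 pp3:1
Op 5: write(P1, v0, 151). refcount(pp2)=1 -> write in place. 4 ppages; refcounts: pp0:1 pp1:1 pp2:1 pp3:1
Op 6: fork(P1) -> P2. 4 ppages; refcounts: pp0:1 pp1:2 pp2:2 pp3:1

Answer: 4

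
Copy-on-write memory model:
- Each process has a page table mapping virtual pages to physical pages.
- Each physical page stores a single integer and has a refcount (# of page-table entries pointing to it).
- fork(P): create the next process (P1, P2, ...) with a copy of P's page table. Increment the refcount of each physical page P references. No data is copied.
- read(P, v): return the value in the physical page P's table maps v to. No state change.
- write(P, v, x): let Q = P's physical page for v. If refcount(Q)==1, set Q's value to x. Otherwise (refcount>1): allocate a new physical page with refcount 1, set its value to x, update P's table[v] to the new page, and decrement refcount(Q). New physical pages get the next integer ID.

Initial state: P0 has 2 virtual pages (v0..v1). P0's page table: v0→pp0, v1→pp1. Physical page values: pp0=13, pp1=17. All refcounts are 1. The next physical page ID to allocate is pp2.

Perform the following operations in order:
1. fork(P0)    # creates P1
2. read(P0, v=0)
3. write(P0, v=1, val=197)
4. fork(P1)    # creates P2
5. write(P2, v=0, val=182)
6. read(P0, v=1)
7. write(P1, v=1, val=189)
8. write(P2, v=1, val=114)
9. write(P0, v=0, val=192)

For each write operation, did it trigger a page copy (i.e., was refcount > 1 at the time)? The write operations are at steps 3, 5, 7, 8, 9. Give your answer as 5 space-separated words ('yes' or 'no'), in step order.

Op 1: fork(P0) -> P1. 2 ppages; refcounts: pp0:2 pp1:2
Op 2: read(P0, v0) -> 13. No state change.
Op 3: write(P0, v1, 197). refcount(pp1)=2>1 -> COPY to pp2. 3 ppages; refcounts: pp0:2 pp1:1 pp2:1
Op 4: fork(P1) -> P2. 3 ppages; refcounts: pp0:3 pp1:2 pp2:1
Op 5: write(P2, v0, 182). refcount(pp0)=3>1 -> COPY to pp3. 4 ppages; refcounts: pp0:2 pp1:2 pp2:1 pp3:1
Op 6: read(P0, v1) -> 197. No state change.
Op 7: write(P1, v1, 189). refcount(pp1)=2>1 -> COPY to pp4. 5 ppages; refcounts: pp0:2 pp1:1 pp2:1 pp3:1 pp4:1
Op 8: write(P2, v1, 114). refcount(pp1)=1 -> write in place. 5 ppages; refcounts: pp0:2 pp1:1 pp2:1 pp3:1 pp4:1
Op 9: write(P0, v0, 192). refcount(pp0)=2>1 -> COPY to pp5. 6 ppages; refcounts: pp0:1 pp1:1 pp2:1 pp3:1 pp4:1 pp5:1

yes yes yes no yes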